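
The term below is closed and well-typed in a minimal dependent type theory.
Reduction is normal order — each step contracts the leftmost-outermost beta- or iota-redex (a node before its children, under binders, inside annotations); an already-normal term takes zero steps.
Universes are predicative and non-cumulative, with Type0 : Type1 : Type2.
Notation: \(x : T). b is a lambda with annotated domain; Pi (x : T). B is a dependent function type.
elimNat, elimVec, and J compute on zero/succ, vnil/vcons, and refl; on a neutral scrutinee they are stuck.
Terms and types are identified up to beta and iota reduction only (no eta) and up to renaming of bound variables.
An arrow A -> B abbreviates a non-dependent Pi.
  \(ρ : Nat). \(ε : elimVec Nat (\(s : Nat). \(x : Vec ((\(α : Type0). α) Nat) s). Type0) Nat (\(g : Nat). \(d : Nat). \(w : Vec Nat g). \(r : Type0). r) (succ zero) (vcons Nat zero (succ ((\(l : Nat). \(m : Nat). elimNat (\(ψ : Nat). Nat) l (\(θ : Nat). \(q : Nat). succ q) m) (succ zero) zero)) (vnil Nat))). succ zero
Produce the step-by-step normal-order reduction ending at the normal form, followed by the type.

normal-order reduction:
  \(ρ : Nat). \(ε : elimVec Nat (\(s : Nat). \(x : Vec ((\(α : Type0). α) Nat) s). Type0) Nat (\(g : Nat). \(d : Nat). \(w : Vec Nat g). \(r : Type0). r) (succ zero) (vcons Nat zero (succ ((\(l : Nat). \(m : Nat). elimNat (\(ψ : Nat). Nat) l (\(θ : Nat). \(q : Nat). succ q) m) (succ zero) zero)) (vnil Nat))). succ zero
  ~> \(ρ : Nat). \(ε : (\(s : Nat). \(x : Nat). \(α : Vec Nat s). \(g : Type0). g) zero (succ ((\(d : Nat). \(w : Nat). elimNat (\(r : Nat). Nat) d (\(l : Nat). \(m : Nat). succ m) w) (succ zero) zero)) (vnil Nat) (elimVec Nat (\(ψ : Nat). \(θ : Vec ((\(q : Type0). q) Nat) ψ). Type0) Nat (\(δ : Nat). \(p : Nat). \(σ : Vec Nat δ). \(b : Type0). b) zero (vnil Nat))). succ zero
  ~> \(ρ : Nat). \(ε : (\(s : Nat). \(x : Vec Nat zero). \(α : Type0). α) (succ ((\(g : Nat). \(d : Nat). elimNat (\(w : Nat). Nat) g (\(r : Nat). \(l : Nat). succ l) d) (succ zero) zero)) (vnil Nat) (elimVec Nat (\(m : Nat). \(ψ : Vec ((\(θ : Type0). θ) Nat) m). Type0) Nat (\(q : Nat). \(δ : Nat). \(p : Vec Nat q). \(σ : Type0). σ) zero (vnil Nat))). succ zero
  ~> \(ρ : Nat). \(ε : (\(s : Vec Nat zero). \(x : Type0). x) (vnil Nat) (elimVec Nat (\(α : Nat). \(g : Vec ((\(d : Type0). d) Nat) α). Type0) Nat (\(w : Nat). \(r : Nat). \(l : Vec Nat w). \(m : Type0). m) zero (vnil Nat))). succ zero
  ~> \(ρ : Nat). \(ε : (\(s : Type0). s) (elimVec Nat (\(x : Nat). \(α : Vec ((\(g : Type0). g) Nat) x). Type0) Nat (\(d : Nat). \(w : Nat). \(r : Vec Nat d). \(l : Type0). l) zero (vnil Nat))). succ zero
  ~> \(ρ : Nat). \(ε : elimVec Nat (\(s : Nat). \(x : Vec ((\(α : Type0). α) Nat) s). Type0) Nat (\(g : Nat). \(d : Nat). \(w : Vec Nat g). \(r : Type0). r) zero (vnil Nat)). succ zero
  ~> \(ρ : Nat). \(ε : Nat). succ zero
inferred type:
  Nat -> Nat -> Nat


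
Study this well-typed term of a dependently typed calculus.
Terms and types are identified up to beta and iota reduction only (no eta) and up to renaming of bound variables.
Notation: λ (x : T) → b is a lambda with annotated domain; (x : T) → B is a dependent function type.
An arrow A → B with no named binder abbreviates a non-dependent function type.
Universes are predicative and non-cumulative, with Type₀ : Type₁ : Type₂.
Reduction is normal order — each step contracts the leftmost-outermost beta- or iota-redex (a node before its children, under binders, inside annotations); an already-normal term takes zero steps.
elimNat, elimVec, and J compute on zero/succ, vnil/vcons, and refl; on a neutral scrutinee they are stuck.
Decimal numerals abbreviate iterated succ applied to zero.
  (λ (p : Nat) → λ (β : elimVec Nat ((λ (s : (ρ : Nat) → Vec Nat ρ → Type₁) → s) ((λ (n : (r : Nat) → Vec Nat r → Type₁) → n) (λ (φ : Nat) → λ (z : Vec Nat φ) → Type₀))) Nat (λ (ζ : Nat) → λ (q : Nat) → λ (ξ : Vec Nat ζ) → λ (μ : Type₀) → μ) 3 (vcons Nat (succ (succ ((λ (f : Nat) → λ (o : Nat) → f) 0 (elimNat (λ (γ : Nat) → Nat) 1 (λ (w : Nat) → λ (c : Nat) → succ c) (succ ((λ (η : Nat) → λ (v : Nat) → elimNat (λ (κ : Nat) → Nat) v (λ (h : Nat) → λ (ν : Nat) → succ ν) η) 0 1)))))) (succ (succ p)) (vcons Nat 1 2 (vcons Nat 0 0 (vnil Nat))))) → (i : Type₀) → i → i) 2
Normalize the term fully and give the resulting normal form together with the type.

resulting normal form:
  λ (p : Nat) → (β : Type₀) → β → β
inferred type:
  Nat → Type₁
observation: 17 normal-order steps normalize the term, beginning with a beta-redex.


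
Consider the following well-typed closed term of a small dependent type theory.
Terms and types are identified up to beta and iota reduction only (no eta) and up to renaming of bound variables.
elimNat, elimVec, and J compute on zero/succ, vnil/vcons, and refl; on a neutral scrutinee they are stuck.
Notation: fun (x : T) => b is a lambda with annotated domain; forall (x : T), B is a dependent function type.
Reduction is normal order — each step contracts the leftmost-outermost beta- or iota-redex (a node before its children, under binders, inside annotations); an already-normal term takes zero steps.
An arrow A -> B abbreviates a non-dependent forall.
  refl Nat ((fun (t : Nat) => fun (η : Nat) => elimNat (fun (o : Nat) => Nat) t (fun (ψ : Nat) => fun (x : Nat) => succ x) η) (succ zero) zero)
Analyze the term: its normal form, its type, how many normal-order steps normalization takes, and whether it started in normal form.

resulting normal form:
  refl Nat (succ zero)
inferred type:
  Eq Nat (succ zero) (succ zero)
steps to reach normal form (normal order): 3
already normal: no
first contracted redex: a beta-redex


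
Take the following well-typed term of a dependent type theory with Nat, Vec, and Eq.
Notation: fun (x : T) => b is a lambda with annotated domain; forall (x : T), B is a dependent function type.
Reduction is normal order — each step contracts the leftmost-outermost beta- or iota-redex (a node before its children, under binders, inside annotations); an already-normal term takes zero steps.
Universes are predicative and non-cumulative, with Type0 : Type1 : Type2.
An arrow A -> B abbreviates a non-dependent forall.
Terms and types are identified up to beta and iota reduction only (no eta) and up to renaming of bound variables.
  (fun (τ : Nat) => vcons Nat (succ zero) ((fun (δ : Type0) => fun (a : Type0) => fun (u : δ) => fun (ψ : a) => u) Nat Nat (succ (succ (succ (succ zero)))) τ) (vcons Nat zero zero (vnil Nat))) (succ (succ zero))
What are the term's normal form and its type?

normal form:
  vcons Nat (succ zero) (succ (succ (succ (succ zero)))) (vcons Nat zero zero (vnil Nat))
type:
  Vec Nat (succ (succ zero))
observation: normalization takes exactly 5 steps under the normal-order strategy.


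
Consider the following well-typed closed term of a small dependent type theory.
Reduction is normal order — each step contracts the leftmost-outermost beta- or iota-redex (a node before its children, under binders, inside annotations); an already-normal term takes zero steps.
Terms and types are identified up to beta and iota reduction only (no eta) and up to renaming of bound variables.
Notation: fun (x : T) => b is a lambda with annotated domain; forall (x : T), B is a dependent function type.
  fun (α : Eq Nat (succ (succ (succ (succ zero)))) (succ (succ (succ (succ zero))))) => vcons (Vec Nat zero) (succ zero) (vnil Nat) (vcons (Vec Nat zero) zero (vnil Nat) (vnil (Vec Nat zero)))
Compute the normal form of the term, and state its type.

resulting normal form:
  fun (α : Eq Nat (succ (succ (succ (succ zero)))) (succ (succ (succ (succ zero))))) => vcons (Vec Nat zero) (succ zero) (vnil Nat) (vcons (Vec Nat zero) zero (vnil Nat) (vnil (Vec Nat zero)))
inferred type:
  forall (α : Eq Nat (succ (succ (succ (succ zero)))) (succ (succ (succ (succ zero))))), Vec (Vec Nat zero) (succ (succ zero))


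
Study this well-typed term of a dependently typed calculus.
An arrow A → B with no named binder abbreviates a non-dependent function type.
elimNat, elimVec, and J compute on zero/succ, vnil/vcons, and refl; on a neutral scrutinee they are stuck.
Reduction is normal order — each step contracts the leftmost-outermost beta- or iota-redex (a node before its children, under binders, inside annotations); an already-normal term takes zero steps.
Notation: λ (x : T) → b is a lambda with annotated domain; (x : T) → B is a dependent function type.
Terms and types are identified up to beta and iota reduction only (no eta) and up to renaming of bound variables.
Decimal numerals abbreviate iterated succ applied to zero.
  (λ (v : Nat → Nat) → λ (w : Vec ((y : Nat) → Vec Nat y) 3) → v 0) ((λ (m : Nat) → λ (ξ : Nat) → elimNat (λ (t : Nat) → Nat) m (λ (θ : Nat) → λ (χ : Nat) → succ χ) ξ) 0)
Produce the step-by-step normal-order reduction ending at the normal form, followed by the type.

normal-order reduction sequence:
  (λ (v : Nat → Nat) → λ (w : Vec ((y : Nat) → Vec Nat y) 3) → v 0) ((λ (m : Nat) → λ (ξ : Nat) → elimNat (λ (t : Nat) → Nat) m (λ (θ : Nat) → λ (χ : Nat) → succ χ) ξ) 0)
  ~> λ (v : Vec ((w : Nat) → Vec Nat w) 3) → (λ (y : Nat) → λ (m : Nat) → elimNat (λ (ξ : Nat) → Nat) y (λ (t : Nat) → λ (θ : Nat) → succ θ) m) 0 0
  ~> λ (v : Vec ((w : Nat) → Vec Nat w) 3) → (λ (y : Nat) → elimNat (λ (m : Nat) → Nat) 0 (λ (ξ : Nat) → λ (t : Nat) → succ t) y) 0
  ~> λ (v : Vec ((w : Nat) → Vec Nat w) 3) → elimNat (λ (y : Nat) → Nat) 0 (λ (m : Nat) → λ (ξ : Nat) → succ ξ) 0
  ~> λ (v : Vec ((w : Nat) → Vec Nat w) 3) → 0
type:
  Vec ((v : Nat) → Vec Nat v) 3 → Nat


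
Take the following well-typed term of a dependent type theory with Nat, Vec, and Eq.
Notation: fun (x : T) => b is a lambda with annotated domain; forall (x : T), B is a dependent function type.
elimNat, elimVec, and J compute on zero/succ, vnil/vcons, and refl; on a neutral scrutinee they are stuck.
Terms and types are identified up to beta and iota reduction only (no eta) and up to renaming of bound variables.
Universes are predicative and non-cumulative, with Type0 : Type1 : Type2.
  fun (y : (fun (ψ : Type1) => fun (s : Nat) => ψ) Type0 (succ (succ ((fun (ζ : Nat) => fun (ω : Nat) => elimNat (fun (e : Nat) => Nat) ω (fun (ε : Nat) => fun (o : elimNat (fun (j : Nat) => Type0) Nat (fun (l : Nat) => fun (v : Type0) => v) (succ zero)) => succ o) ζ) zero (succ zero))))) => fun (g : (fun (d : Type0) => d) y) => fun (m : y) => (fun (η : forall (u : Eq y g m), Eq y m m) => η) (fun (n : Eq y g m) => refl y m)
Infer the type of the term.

type:
  forall (y : Type0), forall (ψ : y), forall (s : y), forall (ζ : Eq y ψ s), Eq y s s


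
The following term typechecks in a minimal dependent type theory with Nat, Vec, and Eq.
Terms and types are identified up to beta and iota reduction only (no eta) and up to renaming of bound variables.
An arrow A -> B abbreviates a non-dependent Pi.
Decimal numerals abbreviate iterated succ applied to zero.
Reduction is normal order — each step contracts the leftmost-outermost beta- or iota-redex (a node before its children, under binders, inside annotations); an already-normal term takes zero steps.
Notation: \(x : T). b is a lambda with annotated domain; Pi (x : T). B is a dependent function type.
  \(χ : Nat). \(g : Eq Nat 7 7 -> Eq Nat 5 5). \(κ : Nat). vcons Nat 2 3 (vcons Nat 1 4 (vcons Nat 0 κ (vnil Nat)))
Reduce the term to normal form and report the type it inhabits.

normal form:
  \(χ : Nat). \(g : Eq Nat 7 7 -> Eq Nat 5 5). \(κ : Nat). vcons Nat 2 3 (vcons Nat 1 4 (vcons Nat 0 κ (vnil Nat)))
inferred type:
  Nat -> (Eq Nat 7 7 -> Eq Nat 5 5) -> Nat -> Vec Nat 3


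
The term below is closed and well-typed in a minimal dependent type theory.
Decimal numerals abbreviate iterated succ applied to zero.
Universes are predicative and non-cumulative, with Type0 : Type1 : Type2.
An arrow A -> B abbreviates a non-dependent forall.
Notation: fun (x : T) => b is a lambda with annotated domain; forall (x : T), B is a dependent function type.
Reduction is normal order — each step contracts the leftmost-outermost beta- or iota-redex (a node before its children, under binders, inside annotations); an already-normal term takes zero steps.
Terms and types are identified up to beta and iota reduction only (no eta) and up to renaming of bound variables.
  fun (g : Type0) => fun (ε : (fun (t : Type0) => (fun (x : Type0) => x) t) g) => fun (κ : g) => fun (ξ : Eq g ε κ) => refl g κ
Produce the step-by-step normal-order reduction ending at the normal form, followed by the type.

reduction (normal order):
  fun (g : Type0) => fun (ε : (fun (t : Type0) => (fun (x : Type0) => x) t) g) => fun (κ : g) => fun (ξ : Eq g ε κ) => refl g κ
  ~> fun (g : Type0) => fun (ε : (fun (t : Type0) => t) g) => fun (x : g) => fun (κ : Eq g ε x) => refl g x
  ~> fun (g : Type0) => fun (ε : g) => fun (t : g) => fun (x : Eq g ε t) => refl g t
type:
  forall (g : Type0), forall (ε : g), forall (t : g), Eq g ε t -> Eq g t t


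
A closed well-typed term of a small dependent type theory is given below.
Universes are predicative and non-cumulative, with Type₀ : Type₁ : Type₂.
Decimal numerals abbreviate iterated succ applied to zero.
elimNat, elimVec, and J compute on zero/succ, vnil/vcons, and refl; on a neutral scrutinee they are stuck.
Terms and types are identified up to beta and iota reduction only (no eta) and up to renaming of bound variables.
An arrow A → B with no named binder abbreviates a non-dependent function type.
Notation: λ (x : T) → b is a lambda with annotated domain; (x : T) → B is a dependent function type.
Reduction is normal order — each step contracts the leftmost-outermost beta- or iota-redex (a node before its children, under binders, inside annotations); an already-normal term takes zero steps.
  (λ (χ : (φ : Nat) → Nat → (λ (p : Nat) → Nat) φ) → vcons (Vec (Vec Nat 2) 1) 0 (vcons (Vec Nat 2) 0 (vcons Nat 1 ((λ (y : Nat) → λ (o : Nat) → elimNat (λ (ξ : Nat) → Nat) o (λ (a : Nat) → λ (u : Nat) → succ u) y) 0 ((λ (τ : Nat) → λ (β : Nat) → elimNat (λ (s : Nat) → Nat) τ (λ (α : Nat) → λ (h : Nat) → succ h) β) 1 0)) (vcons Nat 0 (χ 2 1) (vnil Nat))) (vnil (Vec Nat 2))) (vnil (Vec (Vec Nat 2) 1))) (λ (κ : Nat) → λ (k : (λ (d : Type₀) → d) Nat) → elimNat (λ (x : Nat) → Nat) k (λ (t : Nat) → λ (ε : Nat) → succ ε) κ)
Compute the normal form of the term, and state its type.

normal form:
  vcons (Vec (Vec Nat 2) 1) 0 (vcons (Vec Nat 2) 0 (vcons Nat 1 1 (vcons Nat 0 3 (vnil Nat))) (vnil (Vec Nat 2))) (vnil (Vec (Vec Nat 2) 1))
the term's type:
  Vec (Vec (Vec Nat 2) 1) 1


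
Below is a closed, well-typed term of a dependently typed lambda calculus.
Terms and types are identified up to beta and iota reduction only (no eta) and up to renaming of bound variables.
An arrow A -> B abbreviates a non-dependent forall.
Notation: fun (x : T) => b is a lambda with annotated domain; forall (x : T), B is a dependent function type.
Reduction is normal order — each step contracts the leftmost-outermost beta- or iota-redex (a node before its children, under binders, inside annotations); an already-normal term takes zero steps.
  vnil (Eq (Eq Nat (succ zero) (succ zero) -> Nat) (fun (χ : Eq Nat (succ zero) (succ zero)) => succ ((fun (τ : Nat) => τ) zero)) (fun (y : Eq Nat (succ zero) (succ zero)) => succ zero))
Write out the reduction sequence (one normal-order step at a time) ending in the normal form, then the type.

reduction (normal order):
  vnil (Eq (Eq Nat (succ zero) (succ zero) -> Nat) (fun (χ : Eq Nat (succ zero) (succ zero)) => succ ((fun (τ : Nat) => τ) zero)) (fun (y : Eq Nat (succ zero) (succ zero)) => succ zero))
  ~> vnil (Eq (Eq Nat (succ zero) (succ zero) -> Nat) (fun (χ : Eq Nat (succ zero) (succ zero)) => succ zero) (fun (τ : Eq Nat (succ zero) (succ zero)) => succ zero))
inferred type:
  Vec (Eq (Eq Nat (succ zero) (succ zero) -> Nat) (fun (χ : Eq Nat (succ zero) (succ zero)) => succ zero) (fun (τ : Eq Nat (succ zero) (succ zero)) => succ zero)) zero


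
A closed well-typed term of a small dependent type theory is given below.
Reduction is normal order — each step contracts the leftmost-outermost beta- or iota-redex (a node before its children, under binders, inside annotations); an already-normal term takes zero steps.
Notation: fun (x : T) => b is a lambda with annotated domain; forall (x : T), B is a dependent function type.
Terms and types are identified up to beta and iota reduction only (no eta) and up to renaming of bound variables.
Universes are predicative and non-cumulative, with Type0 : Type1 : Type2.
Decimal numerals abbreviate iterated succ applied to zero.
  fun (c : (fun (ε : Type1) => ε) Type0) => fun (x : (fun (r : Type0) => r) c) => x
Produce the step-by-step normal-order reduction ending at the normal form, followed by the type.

normal-order reduction sequence:
  fun (c : (fun (ε : Type1) => ε) Type0) => fun (x : (fun (r : Type0) => r) c) => x
  ~> fun (c : Type0) => fun (ε : (fun (x : Type0) => x) c) => ε
  ~> fun (c : Type0) => fun (ε : c) => ε
the term's type:
  forall (c : Type0), forall (ε : c), c


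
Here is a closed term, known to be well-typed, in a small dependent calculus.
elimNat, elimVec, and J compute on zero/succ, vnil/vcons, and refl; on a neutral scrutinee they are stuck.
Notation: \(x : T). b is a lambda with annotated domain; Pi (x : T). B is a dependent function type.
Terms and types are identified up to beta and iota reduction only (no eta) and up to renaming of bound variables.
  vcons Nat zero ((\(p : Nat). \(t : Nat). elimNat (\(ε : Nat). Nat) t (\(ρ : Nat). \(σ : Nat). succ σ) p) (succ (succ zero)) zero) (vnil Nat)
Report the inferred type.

type:
  Vec Nat (succ zero)


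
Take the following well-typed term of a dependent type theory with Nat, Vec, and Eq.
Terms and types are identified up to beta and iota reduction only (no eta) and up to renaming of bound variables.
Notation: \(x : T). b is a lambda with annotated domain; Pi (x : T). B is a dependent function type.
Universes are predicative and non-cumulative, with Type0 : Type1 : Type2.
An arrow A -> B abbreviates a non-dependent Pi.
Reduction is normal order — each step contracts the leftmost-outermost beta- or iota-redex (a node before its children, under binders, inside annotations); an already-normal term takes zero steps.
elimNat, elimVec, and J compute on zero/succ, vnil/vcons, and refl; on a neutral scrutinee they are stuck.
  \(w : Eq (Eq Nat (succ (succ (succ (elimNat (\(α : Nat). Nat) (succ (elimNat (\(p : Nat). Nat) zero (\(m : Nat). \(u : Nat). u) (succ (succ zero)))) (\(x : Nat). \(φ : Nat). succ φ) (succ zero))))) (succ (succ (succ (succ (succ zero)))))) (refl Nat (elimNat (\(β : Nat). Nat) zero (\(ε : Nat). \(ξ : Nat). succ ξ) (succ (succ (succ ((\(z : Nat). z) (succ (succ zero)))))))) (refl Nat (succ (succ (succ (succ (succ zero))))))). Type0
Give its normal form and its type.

normal form:
  \(w : Eq (Eq Nat (succ (succ (succ (succ (succ zero))))) (succ (succ (succ (succ (succ zero)))))) (refl Nat (succ (succ (succ (succ (succ zero)))))) (refl Nat (succ (succ (succ (succ (succ zero))))))). Type0
type:
  Eq (Eq Nat (succ (succ (succ (succ (succ zero))))) (succ (succ (succ (succ (succ zero)))))) (refl Nat (succ (succ (succ (succ (succ zero)))))) (refl Nat (succ (succ (succ (succ (succ zero)))))) -> Type1
observation: normalization takes exactly 28 steps under the normal-order strategy.


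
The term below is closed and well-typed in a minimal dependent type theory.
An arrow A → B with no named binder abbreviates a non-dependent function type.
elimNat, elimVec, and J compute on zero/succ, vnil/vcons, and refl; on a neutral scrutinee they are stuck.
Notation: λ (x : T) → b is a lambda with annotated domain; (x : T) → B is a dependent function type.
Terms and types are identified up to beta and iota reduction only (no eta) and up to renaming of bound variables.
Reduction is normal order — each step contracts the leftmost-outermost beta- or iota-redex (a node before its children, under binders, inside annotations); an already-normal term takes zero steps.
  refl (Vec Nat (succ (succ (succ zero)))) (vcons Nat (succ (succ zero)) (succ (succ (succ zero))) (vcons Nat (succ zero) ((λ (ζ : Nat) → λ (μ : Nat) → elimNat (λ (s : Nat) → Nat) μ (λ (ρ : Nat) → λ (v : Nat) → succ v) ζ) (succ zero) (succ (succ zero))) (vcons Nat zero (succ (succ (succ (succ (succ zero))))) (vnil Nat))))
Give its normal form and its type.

normal form:
  refl (Vec Nat (succ (succ (succ zero)))) (vcons Nat (succ (succ zero)) (succ (succ (succ zero))) (vcons Nat (succ zero) (succ (succ (succ zero))) (vcons Nat zero (succ (succ (succ (succ (succ zero))))) (vnil Nat))))
type:
  Eq (Vec Nat (succ (succ (succ zero)))) (vcons Nat (succ (succ zero)) (succ (succ (succ zero))) (vcons Nat (succ zero) (succ (succ (succ zero))) (vcons Nat zero (succ (succ (succ (succ (succ zero))))) (vnil Nat)))) (vcons Nat (succ (succ zero)) (succ (succ (succ zero))) (vcons Nat (succ zero) (succ (succ (succ zero))) (vcons Nat zero (succ (succ (succ (succ (succ zero))))) (vnil Nat))))
observation: the leftmost-outermost redex is a beta-redex, and normalization takes 6 steps.


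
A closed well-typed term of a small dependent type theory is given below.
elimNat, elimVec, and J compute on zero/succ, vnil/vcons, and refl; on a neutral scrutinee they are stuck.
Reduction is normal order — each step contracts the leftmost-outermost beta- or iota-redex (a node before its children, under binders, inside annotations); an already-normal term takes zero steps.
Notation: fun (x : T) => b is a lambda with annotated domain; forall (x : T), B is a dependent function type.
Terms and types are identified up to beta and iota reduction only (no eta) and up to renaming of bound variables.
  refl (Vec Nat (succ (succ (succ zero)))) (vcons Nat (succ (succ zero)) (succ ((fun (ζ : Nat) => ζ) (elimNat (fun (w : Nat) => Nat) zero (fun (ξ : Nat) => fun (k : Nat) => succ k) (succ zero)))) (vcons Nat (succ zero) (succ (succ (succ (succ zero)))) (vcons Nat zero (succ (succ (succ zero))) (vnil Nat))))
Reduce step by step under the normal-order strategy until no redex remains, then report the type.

normal-order reduction:
  refl (Vec Nat (succ (succ (succ zero)))) (vcons Nat (succ (succ zero)) (succ ((fun (ζ : Nat) => ζ) (elimNat (fun (w : Nat) => Nat) zero (fun (ξ : Nat) => fun (k : Nat) => succ k) (succ zero)))) (vcons Nat (succ zero) (succ (succ (succ (succ zero)))) (vcons Nat zero (succ (succ (succ zero))) (vnil Nat))))
  ~> refl (Vec Nat (succ (succ (succ zero)))) (vcons Nat (succ (succ zero)) (succ (elimNat (fun (ζ : Nat) => Nat) zero (fun (w : Nat) => fun (ξ : Nat) => succ ξ) (succ zero))) (vcons Nat (succ zero) (succ (succ (succ (succ zero)))) (vcons Nat zero (succ (succ (succ zero))) (vnil Nat))))
  ~> refl (Vec Nat (succ (succ (succ zero)))) (vcons Nat (succ (succ zero)) (succ ((fun (ζ : Nat) => fun (w : Nat) => succ w) zero (elimNat (fun (ξ : Nat) => Nat) zero (fun (k : Nat) => fun (ρ : Nat) => succ ρ) zero))) (vcons Nat (succ zero) (succ (succ (succ (succ zero)))) (vcons Nat zero (succ (succ (succ zero))) (vnil Nat))))
  ~> refl (Vec Nat (succ (succ (succ zero)))) (vcons Nat (succ (succ zero)) (succ ((fun (ζ : Nat) => succ ζ) (elimNat (fun (w : Nat) => Nat) zero (fun (ξ : Nat) => fun (k : Nat) => succ k) zero))) (vcons Nat (succ zero) (succ (succ (succ (succ zero)))) (vcons Nat zero (succ (succ (succ zero))) (vnil Nat))))
  ~> refl (Vec Nat (succ (succ (succ zero)))) (vcons Nat (succ (succ zero)) (succ (succ (elimNat (fun (ζ : Nat) => Nat) zero (fun (w : Nat) => fun (ξ : Nat) => succ ξ) zero))) (vcons Nat (succ zero) (succ (succ (succ (succ zero)))) (vcons Nat zero (succ (succ (succ zero))) (vnil Nat))))
  ~> refl (Vec Nat (succ (succ (succ zero)))) (vcons Nat (succ (succ zero)) (succ (succ zero)) (vcons Nat (succ zero) (succ (succ (succ (succ zero)))) (vcons Nat zero (succ (succ (succ zero))) (vnil Nat))))
type:
  Eq (Vec Nat (succ (succ (succ zero)))) (vcons Nat (succ (succ zero)) (succ (succ zero)) (vcons Nat (succ zero) (succ (succ (succ (succ zero)))) (vcons Nat zero (succ (succ (succ zero))) (vnil Nat)))) (vcons Nat (succ (succ zero)) (succ (succ zero)) (vcons Nat (succ zero) (succ (succ (succ (succ zero)))) (vcons Nat zero (succ (succ (succ zero))) (vnil Nat))))


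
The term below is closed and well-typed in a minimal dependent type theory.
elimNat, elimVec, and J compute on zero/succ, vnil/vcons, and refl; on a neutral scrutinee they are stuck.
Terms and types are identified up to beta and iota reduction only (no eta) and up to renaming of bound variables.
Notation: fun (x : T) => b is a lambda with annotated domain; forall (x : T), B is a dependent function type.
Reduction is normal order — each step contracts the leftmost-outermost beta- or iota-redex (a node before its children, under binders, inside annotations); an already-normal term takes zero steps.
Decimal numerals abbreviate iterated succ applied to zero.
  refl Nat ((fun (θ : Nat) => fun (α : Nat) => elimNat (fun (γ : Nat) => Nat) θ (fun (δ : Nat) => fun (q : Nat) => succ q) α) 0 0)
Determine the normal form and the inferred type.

reduced normal form:
  refl Nat 0
type:
  Eq Nat 0 0
observation: contracting a beta-redex first, the term normalizes in 3 steps.


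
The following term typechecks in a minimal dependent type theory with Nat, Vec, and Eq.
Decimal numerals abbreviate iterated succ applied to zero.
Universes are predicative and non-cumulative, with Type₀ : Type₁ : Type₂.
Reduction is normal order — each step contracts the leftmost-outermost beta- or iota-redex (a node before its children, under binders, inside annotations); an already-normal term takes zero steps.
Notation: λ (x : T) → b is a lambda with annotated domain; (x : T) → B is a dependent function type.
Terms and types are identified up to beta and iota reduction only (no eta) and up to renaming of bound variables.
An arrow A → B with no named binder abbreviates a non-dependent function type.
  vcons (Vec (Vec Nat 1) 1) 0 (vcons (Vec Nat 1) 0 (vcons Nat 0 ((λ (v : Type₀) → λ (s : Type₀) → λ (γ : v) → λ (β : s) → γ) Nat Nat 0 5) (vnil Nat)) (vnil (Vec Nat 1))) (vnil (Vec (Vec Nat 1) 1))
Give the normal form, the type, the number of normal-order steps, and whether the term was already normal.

resulting normal form:
  vcons (Vec (Vec Nat 1) 1) 0 (vcons (Vec Nat 1) 0 (vcons Nat 0 0 (vnil Nat)) (vnil (Vec Nat 1))) (vnil (Vec (Vec Nat 1) 1))
the term's type:
  Vec (Vec (Vec Nat 1) 1) 1
reduction steps (normal order): 4
term was already normal: no
first redex: a beta-redex


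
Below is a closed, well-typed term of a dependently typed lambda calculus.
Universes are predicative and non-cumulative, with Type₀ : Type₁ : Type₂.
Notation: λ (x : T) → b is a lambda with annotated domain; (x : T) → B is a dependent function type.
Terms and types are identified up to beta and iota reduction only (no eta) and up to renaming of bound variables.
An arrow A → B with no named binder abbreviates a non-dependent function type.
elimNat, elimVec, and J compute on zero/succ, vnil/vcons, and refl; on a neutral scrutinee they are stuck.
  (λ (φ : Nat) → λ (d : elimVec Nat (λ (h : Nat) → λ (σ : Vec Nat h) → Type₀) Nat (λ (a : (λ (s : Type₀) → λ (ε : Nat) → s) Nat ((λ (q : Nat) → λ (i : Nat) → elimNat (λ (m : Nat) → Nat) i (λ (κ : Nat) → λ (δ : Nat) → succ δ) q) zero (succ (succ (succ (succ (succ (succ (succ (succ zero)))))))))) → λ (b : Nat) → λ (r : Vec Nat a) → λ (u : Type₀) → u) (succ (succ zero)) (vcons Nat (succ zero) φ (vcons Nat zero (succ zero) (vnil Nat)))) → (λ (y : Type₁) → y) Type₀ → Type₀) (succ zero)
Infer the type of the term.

inferred type:
  Nat → Type₁


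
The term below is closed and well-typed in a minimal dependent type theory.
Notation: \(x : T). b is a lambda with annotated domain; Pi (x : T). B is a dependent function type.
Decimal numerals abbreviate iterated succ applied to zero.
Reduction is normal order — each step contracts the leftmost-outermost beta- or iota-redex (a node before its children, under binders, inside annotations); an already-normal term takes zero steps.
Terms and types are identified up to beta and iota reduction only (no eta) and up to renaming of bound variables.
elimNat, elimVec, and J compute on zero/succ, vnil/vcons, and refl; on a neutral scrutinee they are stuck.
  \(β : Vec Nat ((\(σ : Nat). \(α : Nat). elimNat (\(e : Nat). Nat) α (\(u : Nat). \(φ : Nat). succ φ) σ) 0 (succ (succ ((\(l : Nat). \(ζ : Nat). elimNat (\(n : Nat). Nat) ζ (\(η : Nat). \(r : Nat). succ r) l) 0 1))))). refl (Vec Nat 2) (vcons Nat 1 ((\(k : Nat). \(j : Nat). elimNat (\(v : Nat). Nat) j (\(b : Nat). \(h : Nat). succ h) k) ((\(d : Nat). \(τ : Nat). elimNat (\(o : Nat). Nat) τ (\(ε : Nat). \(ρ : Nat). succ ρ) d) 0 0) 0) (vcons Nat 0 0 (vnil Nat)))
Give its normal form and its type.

normal form:
  \(β : Vec Nat 3). refl (Vec Nat 2) (vcons Nat 1 0 (vcons Nat 0 0 (vnil Nat)))
inferred type:
  Pi (β : Vec Nat 3). Eq (Vec Nat 2) (vcons Nat 1 0 (vcons Nat 0 0 (vnil Nat))) (vcons Nat 1 0 (vcons Nat 0 0 (vnil Nat)))
observation: the leftmost-outermost redex is a beta-redex, and normalization takes 12 steps.


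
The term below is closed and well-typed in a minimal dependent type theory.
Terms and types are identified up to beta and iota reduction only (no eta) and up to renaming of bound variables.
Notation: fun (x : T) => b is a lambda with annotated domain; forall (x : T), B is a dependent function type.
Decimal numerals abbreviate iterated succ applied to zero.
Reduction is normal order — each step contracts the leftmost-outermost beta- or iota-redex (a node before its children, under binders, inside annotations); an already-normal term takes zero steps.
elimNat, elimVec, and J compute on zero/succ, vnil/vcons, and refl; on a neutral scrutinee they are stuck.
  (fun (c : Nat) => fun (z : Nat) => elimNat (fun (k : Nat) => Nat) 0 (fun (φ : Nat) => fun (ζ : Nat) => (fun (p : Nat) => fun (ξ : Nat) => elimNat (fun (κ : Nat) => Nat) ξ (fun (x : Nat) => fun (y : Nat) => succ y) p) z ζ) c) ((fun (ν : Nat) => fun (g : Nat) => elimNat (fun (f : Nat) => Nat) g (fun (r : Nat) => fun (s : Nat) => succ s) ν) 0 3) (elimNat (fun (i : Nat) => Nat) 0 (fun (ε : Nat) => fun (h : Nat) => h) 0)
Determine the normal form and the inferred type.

resulting normal form:
  0
inferred type:
  Nat
observation: the leftmost-outermost redex is a beta-redex, and normalization takes 19 steps.


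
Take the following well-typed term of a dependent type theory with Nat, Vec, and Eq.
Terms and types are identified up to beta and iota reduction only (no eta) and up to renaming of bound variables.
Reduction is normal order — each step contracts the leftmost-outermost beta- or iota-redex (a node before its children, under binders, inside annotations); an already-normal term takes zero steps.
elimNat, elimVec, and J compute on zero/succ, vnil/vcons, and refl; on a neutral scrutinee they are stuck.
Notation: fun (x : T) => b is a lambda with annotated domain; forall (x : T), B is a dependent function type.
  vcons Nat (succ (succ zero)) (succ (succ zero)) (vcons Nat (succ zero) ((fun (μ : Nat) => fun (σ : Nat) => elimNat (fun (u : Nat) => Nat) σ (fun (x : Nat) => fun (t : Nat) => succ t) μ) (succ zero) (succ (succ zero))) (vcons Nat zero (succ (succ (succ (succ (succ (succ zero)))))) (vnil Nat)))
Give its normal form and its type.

reduced normal form:
  vcons Nat (succ (succ zero)) (succ (succ zero)) (vcons Nat (succ zero) (succ (succ (succ zero))) (vcons Nat zero (succ (succ (succ (succ (succ (succ zero)))))) (vnil Nat)))
inferred type:
  Vec Nat (succ (succ (succ zero)))
observation: 6 normal-order steps separate the term from its normal form.


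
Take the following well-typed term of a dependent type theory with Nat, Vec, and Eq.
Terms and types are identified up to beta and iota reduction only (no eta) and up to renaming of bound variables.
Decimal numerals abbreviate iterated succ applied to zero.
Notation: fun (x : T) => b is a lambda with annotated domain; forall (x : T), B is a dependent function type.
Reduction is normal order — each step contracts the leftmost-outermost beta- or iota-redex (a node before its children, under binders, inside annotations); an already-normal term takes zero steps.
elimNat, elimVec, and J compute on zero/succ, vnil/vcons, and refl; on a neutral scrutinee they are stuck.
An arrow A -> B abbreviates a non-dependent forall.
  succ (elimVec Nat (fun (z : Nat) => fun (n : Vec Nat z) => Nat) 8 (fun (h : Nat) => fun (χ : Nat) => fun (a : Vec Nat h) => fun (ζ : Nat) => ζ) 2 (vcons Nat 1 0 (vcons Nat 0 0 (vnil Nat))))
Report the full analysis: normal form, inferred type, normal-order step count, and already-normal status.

reduced normal form:
  9
inferred type:
  Nat
steps to reach normal form (normal order): 11
already normal: no
first redex: an elimVec iota-redex


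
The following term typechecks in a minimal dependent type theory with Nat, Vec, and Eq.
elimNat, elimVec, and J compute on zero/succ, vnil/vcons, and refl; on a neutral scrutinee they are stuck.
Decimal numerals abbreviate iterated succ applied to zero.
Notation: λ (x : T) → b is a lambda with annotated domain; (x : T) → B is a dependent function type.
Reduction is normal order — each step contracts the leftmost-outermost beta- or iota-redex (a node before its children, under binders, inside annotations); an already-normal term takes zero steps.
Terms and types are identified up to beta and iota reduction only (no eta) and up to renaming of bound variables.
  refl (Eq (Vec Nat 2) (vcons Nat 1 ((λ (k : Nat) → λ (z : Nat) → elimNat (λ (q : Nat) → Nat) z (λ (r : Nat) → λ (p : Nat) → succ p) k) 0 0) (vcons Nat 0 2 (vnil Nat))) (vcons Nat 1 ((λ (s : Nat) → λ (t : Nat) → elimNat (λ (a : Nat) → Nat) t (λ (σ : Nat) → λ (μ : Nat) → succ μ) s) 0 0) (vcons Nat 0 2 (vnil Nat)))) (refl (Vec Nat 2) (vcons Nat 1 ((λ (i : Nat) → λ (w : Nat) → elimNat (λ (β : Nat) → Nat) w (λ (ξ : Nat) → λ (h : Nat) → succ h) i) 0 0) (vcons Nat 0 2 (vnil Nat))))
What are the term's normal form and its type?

reduced normal form:
  refl (Eq (Vec Nat 2) (vcons Nat 1 0 (vcons Nat 0 2 (vnil Nat))) (vcons Nat 1 0 (vcons Nat 0 2 (vnil Nat)))) (refl (Vec Nat 2) (vcons Nat 1 0 (vcons Nat 0 2 (vnil Nat))))
inferred type:
  Eq (Eq (Vec Nat 2) (vcons Nat 1 0 (vcons Nat 0 2 (vnil Nat))) (vcons Nat 1 0 (vcons Nat 0 2 (vnil Nat)))) (refl (Vec Nat 2) (vcons Nat 1 0 (vcons Nat 0 2 (vnil Nat)))) (refl (Vec Nat 2) (vcons Nat 1 0 (vcons Nat 0 2 (vnil Nat))))


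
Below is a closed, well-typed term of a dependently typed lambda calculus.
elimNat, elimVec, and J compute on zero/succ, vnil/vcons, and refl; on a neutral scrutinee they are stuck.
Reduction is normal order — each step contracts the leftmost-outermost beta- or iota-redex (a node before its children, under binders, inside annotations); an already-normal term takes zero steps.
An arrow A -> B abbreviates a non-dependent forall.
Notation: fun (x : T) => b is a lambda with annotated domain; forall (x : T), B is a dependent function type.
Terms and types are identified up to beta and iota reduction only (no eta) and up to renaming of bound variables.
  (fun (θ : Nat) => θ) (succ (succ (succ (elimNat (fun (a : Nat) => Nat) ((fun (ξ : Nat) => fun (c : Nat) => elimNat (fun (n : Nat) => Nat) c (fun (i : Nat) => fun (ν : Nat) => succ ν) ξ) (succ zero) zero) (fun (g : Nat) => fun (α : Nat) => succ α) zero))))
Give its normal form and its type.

resulting normal form:
  succ (succ (succ (succ zero)))
inferred type:
  Nat
observation: 8 normal-order steps normalize the term, beginning with a beta-redex.


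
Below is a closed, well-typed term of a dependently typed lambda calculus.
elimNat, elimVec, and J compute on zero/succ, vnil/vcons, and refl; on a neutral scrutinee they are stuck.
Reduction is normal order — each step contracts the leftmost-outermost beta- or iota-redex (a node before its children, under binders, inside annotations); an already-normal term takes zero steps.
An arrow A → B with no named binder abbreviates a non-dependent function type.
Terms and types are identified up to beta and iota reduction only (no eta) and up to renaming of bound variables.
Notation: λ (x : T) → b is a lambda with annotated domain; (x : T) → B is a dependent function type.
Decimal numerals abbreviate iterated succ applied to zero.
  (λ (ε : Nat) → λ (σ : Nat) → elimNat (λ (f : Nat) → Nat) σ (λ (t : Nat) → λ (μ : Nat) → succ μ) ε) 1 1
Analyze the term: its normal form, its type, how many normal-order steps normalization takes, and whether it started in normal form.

normal form:
  2
type:
  Nat
normal-order step count: 6
started in normal form: no
first redex: a beta-redex


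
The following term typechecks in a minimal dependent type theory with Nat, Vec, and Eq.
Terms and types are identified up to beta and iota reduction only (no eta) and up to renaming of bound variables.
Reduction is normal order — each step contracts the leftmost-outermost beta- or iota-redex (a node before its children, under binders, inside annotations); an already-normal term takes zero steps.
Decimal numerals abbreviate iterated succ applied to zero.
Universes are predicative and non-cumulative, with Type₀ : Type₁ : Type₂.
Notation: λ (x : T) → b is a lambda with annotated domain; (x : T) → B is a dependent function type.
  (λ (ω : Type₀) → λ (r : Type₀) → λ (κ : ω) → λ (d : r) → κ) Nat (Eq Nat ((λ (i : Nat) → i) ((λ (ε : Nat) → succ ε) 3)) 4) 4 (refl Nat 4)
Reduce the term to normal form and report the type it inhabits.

reduced normal form:
  4
inferred type:
  Nat
observation: reduction starts at a beta-redex, and 4 normal-order steps reach the normal form.


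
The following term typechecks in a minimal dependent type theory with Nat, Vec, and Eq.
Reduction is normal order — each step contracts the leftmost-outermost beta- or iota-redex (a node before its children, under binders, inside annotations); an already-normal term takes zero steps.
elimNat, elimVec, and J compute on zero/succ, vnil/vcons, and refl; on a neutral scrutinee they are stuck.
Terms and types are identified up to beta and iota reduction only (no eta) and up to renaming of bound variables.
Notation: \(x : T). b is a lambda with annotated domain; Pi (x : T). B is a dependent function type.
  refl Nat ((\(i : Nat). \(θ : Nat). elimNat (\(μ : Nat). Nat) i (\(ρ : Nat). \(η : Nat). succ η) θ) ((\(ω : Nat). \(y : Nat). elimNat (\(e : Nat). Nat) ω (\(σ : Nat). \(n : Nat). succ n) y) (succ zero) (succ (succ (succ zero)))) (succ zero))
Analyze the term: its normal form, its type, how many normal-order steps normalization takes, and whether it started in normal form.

resulting normal form:
  refl Nat (succ (succ (succ (succ (succ zero)))))
type:
  Eq Nat (succ (succ (succ (succ (succ zero))))) (succ (succ (succ (succ (succ zero)))))
normal-order step count: 18
already normal: no
first redex: a beta-redex


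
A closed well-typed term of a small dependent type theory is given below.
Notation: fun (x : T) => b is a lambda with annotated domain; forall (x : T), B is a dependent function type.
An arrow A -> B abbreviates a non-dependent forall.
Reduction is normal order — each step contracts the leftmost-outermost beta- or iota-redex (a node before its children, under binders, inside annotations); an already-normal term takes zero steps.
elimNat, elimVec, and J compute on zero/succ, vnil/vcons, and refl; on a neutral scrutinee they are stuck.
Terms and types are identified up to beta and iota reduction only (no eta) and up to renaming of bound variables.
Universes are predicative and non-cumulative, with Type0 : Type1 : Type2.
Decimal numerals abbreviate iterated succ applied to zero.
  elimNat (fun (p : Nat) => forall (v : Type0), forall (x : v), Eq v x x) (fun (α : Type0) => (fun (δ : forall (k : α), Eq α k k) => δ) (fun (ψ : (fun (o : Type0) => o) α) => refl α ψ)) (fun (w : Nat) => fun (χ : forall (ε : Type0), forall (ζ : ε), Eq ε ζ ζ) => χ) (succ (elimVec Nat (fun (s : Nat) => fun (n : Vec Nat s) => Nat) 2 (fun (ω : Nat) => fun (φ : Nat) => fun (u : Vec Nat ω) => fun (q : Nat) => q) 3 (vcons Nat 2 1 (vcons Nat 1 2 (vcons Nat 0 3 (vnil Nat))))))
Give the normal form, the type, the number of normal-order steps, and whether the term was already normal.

reduced normal form:
  fun (p : Type0) => fun (v : p) => refl p v
type:
  forall (p : Type0), forall (v : p), Eq p v v
normal-order step count: 28
started in normal form: no
first redex: an elimNat iota-redex
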